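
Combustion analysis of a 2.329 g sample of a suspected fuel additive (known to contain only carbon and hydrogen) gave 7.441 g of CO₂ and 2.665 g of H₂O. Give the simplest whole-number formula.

mol C = 7.441 g CO₂ ÷ 44.009 g/mol = 0.16908 mol
mol H = 2 × 2.665 g H₂O ÷ 18.015 g/mol = 0.29586 mol
Divide by the smallest (0.16908 mol): C 1.000, H 1.750
Multiplying each by 4 gives whole numbers: C 4.00, H 7.00

C4H7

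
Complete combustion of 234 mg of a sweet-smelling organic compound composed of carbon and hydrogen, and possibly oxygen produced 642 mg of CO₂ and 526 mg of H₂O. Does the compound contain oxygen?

mol C = 0.642 g CO₂ ÷ 44.009 g/mol = 0.01459 mol
mol H = 2 × 0.526 g H₂O ÷ 18.015 g/mol = 0.05840 mol
C and H together account for 0.2341 g — essentially the entire 0.234 g sample — so the compound contains no oxygen.

no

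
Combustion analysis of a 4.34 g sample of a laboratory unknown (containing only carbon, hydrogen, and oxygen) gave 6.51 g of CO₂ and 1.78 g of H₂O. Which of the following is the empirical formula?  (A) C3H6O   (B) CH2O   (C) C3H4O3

(C) C3H4O3

mol C = 6.51 g CO₂ ÷ 44.009 g/mol = 0.1479 mol
mol H = 2 × 1.78 g H₂O ÷ 18.015 g/mol = 0.1976 mol
mass O = 4.34 − (1.777 + 0.1992) = 2.364 g → mol O = 2.364 ÷ 15.999 = 0.1478 mol
Divide by the smallest (0.1478 mol): C 1.001, H 1.337, O 1.000
Multiplying each by 3 gives whole numbers: C 3.00, H 4.01, O 3.00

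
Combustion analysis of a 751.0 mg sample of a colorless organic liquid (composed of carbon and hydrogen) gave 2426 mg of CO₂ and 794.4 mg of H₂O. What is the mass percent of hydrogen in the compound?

mol C = 2.426 g CO₂ ÷ 44.009 g/mol = 0.055125 mol
mol H = 2 × 0.7944 g H₂O ÷ 18.015 g/mol = 0.088193 mol
mass % H = 0.088899 g ÷ 0.7510 g × 100%

11.84%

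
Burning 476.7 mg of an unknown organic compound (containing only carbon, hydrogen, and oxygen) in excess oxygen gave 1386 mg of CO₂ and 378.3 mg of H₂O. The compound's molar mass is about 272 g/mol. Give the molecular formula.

mol C = 1.386 g CO₂ ÷ 44.009 g/mol = 0.031494 mol
mol H = 2 × 0.3783 g H₂O ÷ 18.015 g/mol = 0.041998 mol
mass O = 0.4767 − (0.37827 + 0.042334) = 0.056097 g → mol O = 0.056097 ÷ 15.999 = 0.0035063 mol
Divide by the smallest (0.0035063 mol): C 8.982, H 11.978, O 1.000
Empirical formula: C9H12O
Empirical-formula mass = 136.19 g/mol; 272 ÷ 136.19 ≈ 2, so the molecular formula is C18H24O2.

C18H24O2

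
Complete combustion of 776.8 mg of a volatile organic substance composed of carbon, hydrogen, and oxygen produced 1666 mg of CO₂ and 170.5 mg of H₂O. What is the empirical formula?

mol C = 1.666 g CO₂ ÷ 44.009 g/mol = 0.037856 mol
mol H = 2 × 0.1705 g H₂O ÷ 18.015 g/mol = 0.018929 mol
mass O = 0.7768 − (0.45469 + 0.019080) = 0.30303 g → mol O = 0.30303 ÷ 15.999 = 0.018941 mol
Divide by the smallest (0.018929 mol): C 2.000, H 1.000, O 1.001

C2HO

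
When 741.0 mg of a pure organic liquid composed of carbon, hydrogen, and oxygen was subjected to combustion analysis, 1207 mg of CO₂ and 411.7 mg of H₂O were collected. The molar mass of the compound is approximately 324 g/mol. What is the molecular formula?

C12H20O10

mol C = 1.207 g CO₂ ÷ 44.009 g/mol = 0.027426 mol
mol H = 2 × 0.4117 g H₂O ÷ 18.015 g/mol = 0.045706 mol
mass O = 0.7410 − (0.32942 + 0.046072) = 0.36551 g → mol O = 0.36551 ÷ 15.999 = 0.022846 mol
Divide by the smallest (0.022846 mol): C 1.200, H 2.001, O 1.000
Multiplying each by 5 gives whole numbers: C 6.00, H 10.00, O 5.00
Empirical formula: C6H10O5
Empirical-formula mass = 162.14 g/mol; 324 ÷ 162.14 ≈ 2, so the molecular formula is C12H20O10.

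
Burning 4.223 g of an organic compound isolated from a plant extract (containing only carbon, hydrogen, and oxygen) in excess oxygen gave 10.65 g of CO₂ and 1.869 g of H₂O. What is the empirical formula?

mol C = 10.65 g CO₂ ÷ 44.009 g/mol = 0.24200 mol
mol H = 2 × 1.869 g H₂O ÷ 18.015 g/mol = 0.20749 mol
mass O = 4.223 − (2.9066 + 0.20915) = 1.1072 g → mol O = 1.1072 ÷ 15.999 = 0.069206 mol
Divide by the smallest (0.069206 mol): C 3.497, H 2.998, O 1.000
Multiplying each by 2 gives whole numbers: C 6.99, H 6.00, O 2.00

C7H6O2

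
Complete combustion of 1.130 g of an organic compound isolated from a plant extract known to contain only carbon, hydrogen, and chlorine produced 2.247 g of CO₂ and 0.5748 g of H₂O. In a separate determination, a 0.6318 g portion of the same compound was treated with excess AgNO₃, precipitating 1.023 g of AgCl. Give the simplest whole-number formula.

C4H5Cl

mol C = 2.247 g CO₂ ÷ 44.009 g/mol = 0.051058 mol
mol H = 2 × 0.5748 g H₂O ÷ 18.015 g/mol = 0.063813 mol
From the AgCl data: mol Cl per gram of compound = (1.023 ÷ 143.318) ÷ 0.6318 = 0.011298 mol/g, so in the 1.130 g combustion sample mol Cl = 0.012767 mol
Divide by the smallest (0.012767 mol): C 3.999, H 4.998, Cl 1.000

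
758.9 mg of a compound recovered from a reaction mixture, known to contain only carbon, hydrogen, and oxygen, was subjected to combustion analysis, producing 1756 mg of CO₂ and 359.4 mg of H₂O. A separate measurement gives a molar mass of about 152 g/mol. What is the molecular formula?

C8H8O3

mol C = 1.756 g CO₂ ÷ 44.009 g/mol = 0.039901 mol
mol H = 2 × 0.3594 g H₂O ÷ 18.015 g/mol = 0.039900 mol
mass O = 0.7589 − (0.47925 + 0.040219) = 0.23943 g → mol O = 0.23943 ÷ 15.999 = 0.014965 mol
Divide by the smallest (0.014965 mol): C 2.666, H 2.666, O 1.000
Multiplying each by 3 gives whole numbers: C 8.00, H 8.00, O 3.00
Empirical formula: C8H8O3
Empirical-formula mass = 152.15 g/mol; 152 ÷ 152.15 ≈ 1, so the molecular formula is C8H8O3.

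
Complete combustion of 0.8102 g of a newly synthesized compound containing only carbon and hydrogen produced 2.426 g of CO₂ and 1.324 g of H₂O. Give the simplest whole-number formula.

C3H8

mol C = 2.426 g CO₂ ÷ 44.009 g/mol = 0.055125 mol
mol H = 2 × 1.324 g H₂O ÷ 18.015 g/mol = 0.14699 mol
Divide by the smallest (0.055125 mol): C 1.000, H 2.666
Multiplying each by 3 gives whole numbers: C 3.00, H 8.00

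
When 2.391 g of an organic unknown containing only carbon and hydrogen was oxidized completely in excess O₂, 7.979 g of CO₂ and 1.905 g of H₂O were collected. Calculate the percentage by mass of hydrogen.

8.92%

mol C = 7.979 g CO₂ ÷ 44.009 g/mol = 0.18130 mol
mol H = 2 × 1.905 g H₂O ÷ 18.015 g/mol = 0.21149 mol
mass % H = 0.21318 g ÷ 2.391 g × 100%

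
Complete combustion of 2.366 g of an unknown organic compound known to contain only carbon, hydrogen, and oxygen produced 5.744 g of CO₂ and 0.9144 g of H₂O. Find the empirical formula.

C9H7O3

mol C = 5.744 g CO₂ ÷ 44.009 g/mol = 0.13052 mol
mol H = 2 × 0.9144 g H₂O ÷ 18.015 g/mol = 0.10152 mol
mass O = 2.366 − (1.5677 + 0.10233) = 0.69601 g → mol O = 0.69601 ÷ 15.999 = 0.043503 mol
Divide by the smallest (0.043503 mol): C 3.000, H 2.334, O 1.000
Multiplying each by 3 gives whole numbers: C 9.00, H 7.00, O 3.00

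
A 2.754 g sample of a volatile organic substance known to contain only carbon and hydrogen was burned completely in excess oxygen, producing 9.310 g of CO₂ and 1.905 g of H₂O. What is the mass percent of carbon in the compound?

92.26%

mol C = 9.310 g CO₂ ÷ 44.009 g/mol = 0.21155 mol
mol H = 2 × 1.905 g H₂O ÷ 18.015 g/mol = 0.21149 mol
mass % C = 2.5409 g ÷ 2.754 g × 100%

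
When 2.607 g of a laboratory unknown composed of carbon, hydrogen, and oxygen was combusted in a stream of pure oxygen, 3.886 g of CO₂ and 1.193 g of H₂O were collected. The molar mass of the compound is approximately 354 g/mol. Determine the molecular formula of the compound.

C12H18O12

mol C = 3.886 g CO₂ ÷ 44.009 g/mol = 0.088300 mol
mol H = 2 × 1.193 g H₂O ÷ 18.015 g/mol = 0.13245 mol
mass O = 2.607 − (1.0606 + 0.13350) = 1.4129 g → mol O = 1.4129 ÷ 15.999 = 0.088313 mol
Divide by the smallest (0.088300 mol): C 1.000, H 1.500, O 1.000
Multiplying each by 2 gives whole numbers: C 2.00, H 3.00, O 2.00
Empirical formula: C2H3O2
Empirical-formula mass = 59.04 g/mol; 354 ÷ 59.04 ≈ 6, so the molecular formula is C12H18O12.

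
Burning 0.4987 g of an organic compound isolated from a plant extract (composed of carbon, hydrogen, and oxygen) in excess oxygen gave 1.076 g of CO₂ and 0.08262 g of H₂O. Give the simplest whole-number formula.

mol C = 1.076 g CO₂ ÷ 44.009 g/mol = 0.024450 mol
mol H = 2 × 0.08262 g H₂O ÷ 18.015 g/mol = 0.0091724 mol
mass O = 0.4987 − (0.29366 + 0.0092457) = 0.19579 g → mol O = 0.19579 ÷ 15.999 = 0.012238 mol
Divide by the smallest (0.0091724 mol): C 2.666, H 1.000, O 1.334
Multiplying each by 3 gives whole numbers: C 8.00, H 3.00, O 4.00

C8H3O4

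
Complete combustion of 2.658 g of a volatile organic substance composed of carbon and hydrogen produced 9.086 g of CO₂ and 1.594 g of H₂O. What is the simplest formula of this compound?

C7H6

mol C = 9.086 g CO₂ ÷ 44.009 g/mol = 0.20646 mol
mol H = 2 × 1.594 g H₂O ÷ 18.015 g/mol = 0.17696 mol
Divide by the smallest (0.17696 mol): C 1.167, H 1.000
Multiplying each by 6 gives whole numbers: C 7.00, H 6.00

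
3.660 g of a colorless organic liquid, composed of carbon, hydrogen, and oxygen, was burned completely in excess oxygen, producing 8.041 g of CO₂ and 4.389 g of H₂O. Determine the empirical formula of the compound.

mol C = 8.041 g CO₂ ÷ 44.009 g/mol = 0.18271 mol
mol H = 2 × 4.389 g H₂O ÷ 18.015 g/mol = 0.48726 mol
mass O = 3.660 − (2.1946 + 0.49116) = 0.97428 g → mol O = 0.97428 ÷ 15.999 = 0.060896 mol
Divide by the smallest (0.060896 mol): C 3.000, H 8.001, O 1.000

C3H8O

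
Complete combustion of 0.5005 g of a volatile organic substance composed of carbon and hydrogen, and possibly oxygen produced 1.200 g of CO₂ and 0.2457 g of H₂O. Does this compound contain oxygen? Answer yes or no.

mol C = 1.200 g CO₂ ÷ 44.009 g/mol = 0.027267 mol
mol H = 2 × 0.2457 g H₂O ÷ 18.015 g/mol = 0.027277 mol
C and H account for only 0.35500 g of the 0.5005 g sample; the remaining 0.14550 g must be oxygen.

yes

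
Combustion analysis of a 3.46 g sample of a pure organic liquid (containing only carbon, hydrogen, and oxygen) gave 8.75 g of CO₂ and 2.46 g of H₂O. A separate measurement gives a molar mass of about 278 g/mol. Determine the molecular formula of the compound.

C16H22O4

mol C = 8.75 g CO₂ ÷ 44.009 g/mol = 0.1988 mol
mol H = 2 × 2.46 g H₂O ÷ 18.015 g/mol = 0.2731 mol
mass O = 3.46 − (2.388 + 0.2753) = 0.7966 g → mol O = 0.7966 ÷ 15.999 = 0.04979 mol
Divide by the smallest (0.04979 mol): C 3.993, H 5.485, O 1.000
Multiplying each by 2 gives whole numbers: C 7.99, H 10.97, O 2.00
Empirical formula: C8H11O2
Empirical-formula mass = 139.17 g/mol; 278 ÷ 139.17 ≈ 2, so the molecular formula is C16H22O4.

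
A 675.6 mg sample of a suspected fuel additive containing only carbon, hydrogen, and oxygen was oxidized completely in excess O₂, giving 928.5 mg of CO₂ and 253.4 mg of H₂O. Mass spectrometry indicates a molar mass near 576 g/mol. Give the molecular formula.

mol C = 0.9285 g CO₂ ÷ 44.009 g/mol = 0.021098 mol
mol H = 2 × 0.2534 g H₂O ÷ 18.015 g/mol = 0.028132 mol
mass O = 0.6756 − (0.25341 + 0.028357) = 0.39384 g → mol O = 0.39384 ÷ 15.999 = 0.024616 mol
Divide by the smallest (0.021098 mol): C 1.000, H 1.333, O 1.167
Multiplying each by 6 gives whole numbers: C 6.00, H 8.00, O 7.00
Empirical formula: C6H8O7
Empirical-formula mass = 192.12 g/mol; 576 ÷ 192.12 ≈ 3, so the molecular formula is C18H24O21.

C18H24O21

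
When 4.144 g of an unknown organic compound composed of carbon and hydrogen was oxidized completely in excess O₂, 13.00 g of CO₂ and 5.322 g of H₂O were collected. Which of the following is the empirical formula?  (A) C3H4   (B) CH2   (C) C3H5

mol C = 13.00 g CO₂ ÷ 44.009 g/mol = 0.29539 mol
mol H = 2 × 5.322 g H₂O ÷ 18.015 g/mol = 0.59084 mol
Divide by the smallest (0.29539 mol): C 1.000, H 2.000

(B) CH2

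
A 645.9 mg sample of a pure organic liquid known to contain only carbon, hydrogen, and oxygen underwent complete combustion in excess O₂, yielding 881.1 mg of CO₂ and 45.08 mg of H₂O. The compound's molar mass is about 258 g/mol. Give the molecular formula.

mol C = 0.8811 g CO₂ ÷ 44.009 g/mol = 0.020021 mol
mol H = 2 × 0.04508 g H₂O ÷ 18.015 g/mol = 0.0050047 mol
mass O = 0.6459 − (0.24047 + 0.0050448) = 0.40038 g → mol O = 0.40038 ÷ 15.999 = 0.025026 mol
Divide by the smallest (0.0050047 mol): C 4.000, H 1.000, O 5.000
Empirical formula: C4HO5
Empirical-formula mass = 129.05 g/mol; 258 ÷ 129.05 ≈ 2, so the molecular formula is C8H2O10.

C8H2O10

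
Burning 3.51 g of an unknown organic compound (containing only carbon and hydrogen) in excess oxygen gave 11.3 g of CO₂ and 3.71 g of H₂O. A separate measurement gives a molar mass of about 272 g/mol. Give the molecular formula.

mol C = 11.3 g CO₂ ÷ 44.009 g/mol = 0.2568 mol
mol H = 2 × 3.71 g H₂O ÷ 18.015 g/mol = 0.4119 mol
Divide by the smallest (0.2568 mol): C 1.000, H 1.604
Multiplying each by 5 gives whole numbers: C 5.00, H 8.02
Empirical formula: C5H8
Empirical-formula mass = 68.12 g/mol; 272 ÷ 68.12 ≈ 4, so the molecular formula is C20H32.

C20H32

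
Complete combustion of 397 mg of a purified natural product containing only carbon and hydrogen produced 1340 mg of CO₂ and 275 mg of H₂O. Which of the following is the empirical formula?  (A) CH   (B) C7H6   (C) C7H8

(A) CH

mol C = 1.34 g CO₂ ÷ 44.009 g/mol = 0.03045 mol
mol H = 2 × 0.275 g H₂O ÷ 18.015 g/mol = 0.03053 mol
Divide by the smallest (0.03045 mol): C 1.000, H 1.003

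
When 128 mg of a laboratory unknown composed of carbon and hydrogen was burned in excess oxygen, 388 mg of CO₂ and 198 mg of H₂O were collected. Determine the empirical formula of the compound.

mol C = 0.388 g CO₂ ÷ 44.009 g/mol = 0.008816 mol
mol H = 2 × 0.198 g H₂O ÷ 18.015 g/mol = 0.02198 mol
Divide by the smallest (0.008816 mol): C 1.000, H 2.493
Multiplying each by 2 gives whole numbers: C 2.00, H 4.99

C2H5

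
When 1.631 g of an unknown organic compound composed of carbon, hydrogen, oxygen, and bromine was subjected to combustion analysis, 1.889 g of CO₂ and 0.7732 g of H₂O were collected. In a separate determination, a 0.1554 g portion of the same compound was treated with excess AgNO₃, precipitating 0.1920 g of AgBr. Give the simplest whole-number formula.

C4H8BrO

mol C = 1.889 g CO₂ ÷ 44.009 g/mol = 0.042923 mol
mol H = 2 × 0.7732 g H₂O ÷ 18.015 g/mol = 0.085840 mol
From the AgBr data: mol Br per gram of compound = (0.1920 ÷ 187.772) ÷ 0.1554 = 0.0065799 mol/g, so in the 1.631 g combustion sample mol Br = 0.010732 mol
mass O = 1.631 − (0.51555 + 0.086526 + 0.85752) = 0.17141 g → mol O = 0.17141 ÷ 15.999 = 0.010714 mol
Divide by the smallest (0.010714 mol): C 4.006, H 8.012, Br 1.002, O 1.000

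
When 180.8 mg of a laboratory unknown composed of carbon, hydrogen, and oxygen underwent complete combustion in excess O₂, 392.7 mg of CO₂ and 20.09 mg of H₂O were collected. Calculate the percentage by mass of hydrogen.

1.24%

mol C = 0.3927 g CO₂ ÷ 44.009 g/mol = 0.0089232 mol
mol H = 2 × 0.02009 g H₂O ÷ 18.015 g/mol = 0.0022304 mol
mass O = 0.1808 − (0.10718 + 0.0022482) = 0.071376 g → mol O = 0.071376 ÷ 15.999 = 0.0044613 mol
mass % H = 0.0022482 g ÷ 0.1808 g × 100%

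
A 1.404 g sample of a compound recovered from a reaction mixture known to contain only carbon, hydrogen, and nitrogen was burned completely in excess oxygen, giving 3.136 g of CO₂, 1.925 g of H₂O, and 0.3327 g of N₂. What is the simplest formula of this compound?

C3H9N

mol C = 3.136 g CO₂ ÷ 44.009 g/mol = 0.071258 mol
mol H = 2 × 1.925 g H₂O ÷ 18.015 g/mol = 0.21371 mol
mol N = 2 × 0.3327 g N₂ ÷ 28.014 g/mol = 0.023752 mol
Divide by the smallest (0.023752 mol): C 3.000, H 8.997, N 1.000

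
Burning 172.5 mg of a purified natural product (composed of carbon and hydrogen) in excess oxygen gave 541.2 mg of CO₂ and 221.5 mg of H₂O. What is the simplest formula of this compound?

CH2

mol C = 0.5412 g CO₂ ÷ 44.009 g/mol = 0.012297 mol
mol H = 2 × 0.2215 g H₂O ÷ 18.015 g/mol = 0.024591 mol
Divide by the smallest (0.012297 mol): C 1.000, H 2.000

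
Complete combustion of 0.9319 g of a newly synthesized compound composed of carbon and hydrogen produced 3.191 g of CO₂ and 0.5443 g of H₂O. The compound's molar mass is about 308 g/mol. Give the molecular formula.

C24H20

mol C = 3.191 g CO₂ ÷ 44.009 g/mol = 0.072508 mol
mol H = 2 × 0.5443 g H₂O ÷ 18.015 g/mol = 0.060427 mol
Divide by the smallest (0.060427 mol): C 1.200, H 1.000
Multiplying each by 5 gives whole numbers: C 6.00, H 5.00
Empirical formula: C6H5
Empirical-formula mass = 77.11 g/mol; 308 ÷ 77.11 ≈ 4, so the molecular formula is C24H20.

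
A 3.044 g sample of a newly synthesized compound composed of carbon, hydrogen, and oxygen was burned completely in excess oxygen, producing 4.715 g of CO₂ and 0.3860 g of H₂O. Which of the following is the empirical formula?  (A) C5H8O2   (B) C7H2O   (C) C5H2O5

mol C = 4.715 g CO₂ ÷ 44.009 g/mol = 0.10714 mol
mol H = 2 × 0.3860 g H₂O ÷ 18.015 g/mol = 0.042853 mol
mass O = 3.044 − (1.2868 + 0.043196) = 1.7140 g → mol O = 1.7140 ÷ 15.999 = 0.10713 mol
Divide by the smallest (0.042853 mol): C 2.500, H 1.000, O 2.500
Multiplying each by 2 gives whole numbers: C 5.00, H 2.00, O 5.00

(C) C5H2O5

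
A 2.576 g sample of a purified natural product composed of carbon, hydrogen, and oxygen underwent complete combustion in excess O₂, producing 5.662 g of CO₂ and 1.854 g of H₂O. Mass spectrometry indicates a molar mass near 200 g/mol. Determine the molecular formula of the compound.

mol C = 5.662 g CO₂ ÷ 44.009 g/mol = 0.12866 mol
mol H = 2 × 1.854 g H₂O ÷ 18.015 g/mol = 0.20583 mol
mass O = 2.576 − (1.5453 + 0.20748) = 0.82324 g → mol O = 0.82324 ÷ 15.999 = 0.051456 mol
Divide by the smallest (0.051456 mol): C 2.500, H 4.000, O 1.000
Multiplying each by 2 gives whole numbers: C 5.00, H 8.00, O 2.00
Empirical formula: C5H8O2
Empirical-formula mass = 100.12 g/mol; 200 ÷ 100.12 ≈ 2, so the molecular formula is C10H16O4.

C10H16O4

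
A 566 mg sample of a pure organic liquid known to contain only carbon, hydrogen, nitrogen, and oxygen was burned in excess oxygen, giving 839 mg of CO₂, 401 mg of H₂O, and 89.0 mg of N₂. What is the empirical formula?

mol C = 0.839 g CO₂ ÷ 44.009 g/mol = 0.01906 mol
mol H = 2 × 0.401 g H₂O ÷ 18.015 g/mol = 0.04452 mol
mol N = 2 × 0.0890 g N₂ ÷ 28.014 g/mol = 0.006354 mol
mass O = 0.566 − (0.2290 + 0.04487 + 0.08900) = 0.2031 g → mol O = 0.2031 ÷ 15.999 = 0.01270 mol
Divide by the smallest (0.006354 mol): C 3.000, H 7.006, N 1.000, O 1.998

C3H7NO2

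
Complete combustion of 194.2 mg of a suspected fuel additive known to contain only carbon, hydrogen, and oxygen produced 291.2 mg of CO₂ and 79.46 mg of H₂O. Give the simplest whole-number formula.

mol C = 0.2912 g CO₂ ÷ 44.009 g/mol = 0.0066168 mol
mol H = 2 × 0.07946 g H₂O ÷ 18.015 g/mol = 0.0088215 mol
mass O = 0.1942 − (0.079475 + 0.0088921) = 0.10583 g → mol O = 0.10583 ÷ 15.999 = 0.0066150 mol
Divide by the smallest (0.0066150 mol): C 1.000, H 1.334, O 1.000
Multiplying each by 3 gives whole numbers: C 3.00, H 4.00, O 3.00

C3H4O3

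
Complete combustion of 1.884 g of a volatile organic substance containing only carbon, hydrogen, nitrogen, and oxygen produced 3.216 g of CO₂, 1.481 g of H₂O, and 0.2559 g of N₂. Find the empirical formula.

C4H9NO2

mol C = 3.216 g CO₂ ÷ 44.009 g/mol = 0.073076 mol
mol H = 2 × 1.481 g H₂O ÷ 18.015 g/mol = 0.16442 mol
mol N = 2 × 0.2559 g N₂ ÷ 28.014 g/mol = 0.018269 mol
mass O = 1.884 − (0.87772 + 0.16573 + 0.25590) = 0.58465 g → mol O = 0.58465 ÷ 15.999 = 0.036543 mol
Divide by the smallest (0.018269 mol): C 4.000, H 9.000, N 1.000, O 2.000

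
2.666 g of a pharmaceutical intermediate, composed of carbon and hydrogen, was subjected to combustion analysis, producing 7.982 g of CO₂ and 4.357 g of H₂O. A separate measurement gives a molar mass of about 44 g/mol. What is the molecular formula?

mol C = 7.982 g CO₂ ÷ 44.009 g/mol = 0.18137 mol
mol H = 2 × 4.357 g H₂O ÷ 18.015 g/mol = 0.48371 mol
Divide by the smallest (0.18137 mol): C 1.000, H 2.667
Multiplying each by 3 gives whole numbers: C 3.00, H 8.00
Empirical formula: C3H8
Empirical-formula mass = 44.10 g/mol; 44 ÷ 44.10 ≈ 1, so the molecular formula is C3H8.

C3H8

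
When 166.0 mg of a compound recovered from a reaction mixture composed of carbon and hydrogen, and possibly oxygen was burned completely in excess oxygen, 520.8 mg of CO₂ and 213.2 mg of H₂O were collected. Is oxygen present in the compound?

no

mol C = 0.5208 g CO₂ ÷ 44.009 g/mol = 0.011834 mol
mol H = 2 × 0.2132 g H₂O ÷ 18.015 g/mol = 0.023669 mol
C and H together account for 0.16600 g — essentially the entire 0.1660 g sample — so the compound contains no oxygen.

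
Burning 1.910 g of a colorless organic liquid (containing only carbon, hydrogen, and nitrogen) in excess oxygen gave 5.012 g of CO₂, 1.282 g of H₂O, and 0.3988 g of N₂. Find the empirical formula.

C4H5N

mol C = 5.012 g CO₂ ÷ 44.009 g/mol = 0.11389 mol
mol H = 2 × 1.282 g H₂O ÷ 18.015 g/mol = 0.14233 mol
mol N = 2 × 0.3988 g N₂ ÷ 28.014 g/mol = 0.028471 mol
Divide by the smallest (0.028471 mol): C 4.000, H 4.999, N 1.000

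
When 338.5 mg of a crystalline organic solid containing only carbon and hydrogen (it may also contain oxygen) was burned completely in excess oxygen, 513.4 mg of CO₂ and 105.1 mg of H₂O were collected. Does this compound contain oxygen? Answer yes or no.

mol C = 0.5134 g CO₂ ÷ 44.009 g/mol = 0.011666 mol
mol H = 2 × 0.1051 g H₂O ÷ 18.015 g/mol = 0.011668 mol
C and H account for only 0.15188 g of the 0.3385 g sample; the remaining 0.18662 g must be oxygen.

yes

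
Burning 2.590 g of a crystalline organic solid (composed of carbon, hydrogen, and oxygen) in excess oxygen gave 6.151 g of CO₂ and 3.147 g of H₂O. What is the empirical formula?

C4H10O

mol C = 6.151 g CO₂ ÷ 44.009 g/mol = 0.13977 mol
mol H = 2 × 3.147 g H₂O ÷ 18.015 g/mol = 0.34938 mol
mass O = 2.590 − (1.6787 + 0.35217) = 0.55909 g → mol O = 0.55909 ÷ 15.999 = 0.034945 mol
Divide by the smallest (0.034945 mol): C 4.000, H 9.998, O 1.000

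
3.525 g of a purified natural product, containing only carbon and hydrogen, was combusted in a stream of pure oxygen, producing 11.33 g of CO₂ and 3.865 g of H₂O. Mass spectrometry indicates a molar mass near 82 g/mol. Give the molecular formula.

mol C = 11.33 g CO₂ ÷ 44.009 g/mol = 0.25745 mol
mol H = 2 × 3.865 g H₂O ÷ 18.015 g/mol = 0.42909 mol
Divide by the smallest (0.25745 mol): C 1.000, H 1.667
Multiplying each by 3 gives whole numbers: C 3.00, H 5.00
Empirical formula: C3H5
Empirical-formula mass = 41.07 g/mol; 82 ÷ 41.07 ≈ 2, so the molecular formula is C6H10.

C6H10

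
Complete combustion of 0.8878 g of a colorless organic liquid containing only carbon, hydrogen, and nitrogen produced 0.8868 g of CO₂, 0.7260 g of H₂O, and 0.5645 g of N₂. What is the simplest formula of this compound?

CH4N2

mol C = 0.8868 g CO₂ ÷ 44.009 g/mol = 0.020150 mol
mol H = 2 × 0.7260 g H₂O ÷ 18.015 g/mol = 0.080600 mol
mol N = 2 × 0.5645 g N₂ ÷ 28.014 g/mol = 0.040301 mol
Divide by the smallest (0.020150 mol): C 1.000, H 4.000, N 2.000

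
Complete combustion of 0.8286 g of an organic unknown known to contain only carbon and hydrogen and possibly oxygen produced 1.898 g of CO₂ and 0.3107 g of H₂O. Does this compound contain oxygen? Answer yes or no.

mol C = 1.898 g CO₂ ÷ 44.009 g/mol = 0.043128 mol
mol H = 2 × 0.3107 g H₂O ÷ 18.015 g/mol = 0.034493 mol
C and H account for only 0.55277 g of the 0.8286 g sample; the remaining 0.27583 g must be oxygen.

yes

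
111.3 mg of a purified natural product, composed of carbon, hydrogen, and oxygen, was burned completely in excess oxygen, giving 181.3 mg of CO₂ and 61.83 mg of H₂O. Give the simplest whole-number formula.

mol C = 0.1813 g CO₂ ÷ 44.009 g/mol = 0.0041196 mol
mol H = 2 × 0.06183 g H₂O ÷ 18.015 g/mol = 0.0068643 mol
mass O = 0.1113 − (0.049481 + 0.0069192) = 0.054900 g → mol O = 0.054900 ÷ 15.999 = 0.0034315 mol
Divide by the smallest (0.0034315 mol): C 1.201, H 2.000, O 1.000
Multiplying each by 5 gives whole numbers: C 6.00, H 10.00, O 5.00

C6H10O5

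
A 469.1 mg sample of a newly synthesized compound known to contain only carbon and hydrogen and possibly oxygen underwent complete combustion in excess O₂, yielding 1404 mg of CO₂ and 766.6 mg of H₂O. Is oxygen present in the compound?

mol C = 1.404 g CO₂ ÷ 44.009 g/mol = 0.031903 mol
mol H = 2 × 0.7666 g H₂O ÷ 18.015 g/mol = 0.085107 mol
C and H together account for 0.46897 g — essentially the entire 0.4691 g sample — so the compound contains no oxygen.

no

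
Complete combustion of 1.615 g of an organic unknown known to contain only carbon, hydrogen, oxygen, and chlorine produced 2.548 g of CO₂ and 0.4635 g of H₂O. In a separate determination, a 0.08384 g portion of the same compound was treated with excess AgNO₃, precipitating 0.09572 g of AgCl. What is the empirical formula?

mol C = 2.548 g CO₂ ÷ 44.009 g/mol = 0.057897 mol
mol H = 2 × 0.4635 g H₂O ÷ 18.015 g/mol = 0.051457 mol
From the AgCl data: mol Cl per gram of compound = (0.09572 ÷ 143.318) ÷ 0.08384 = 0.0079662 mol/g, so in the 1.615 g combustion sample mol Cl = 0.012865 mol
mass O = 1.615 − (0.69540 + 0.051869 + 0.45608) = 0.41165 g → mol O = 0.41165 ÷ 15.999 = 0.025730 mol
Divide by the smallest (0.012865 mol): C 4.500, H 4.000, Cl 1.000, O 2.000
Multiplying each by 2 gives whole numbers: C 9.00, H 8.00, Cl 2.00, O 4.00

C9H8Cl2O4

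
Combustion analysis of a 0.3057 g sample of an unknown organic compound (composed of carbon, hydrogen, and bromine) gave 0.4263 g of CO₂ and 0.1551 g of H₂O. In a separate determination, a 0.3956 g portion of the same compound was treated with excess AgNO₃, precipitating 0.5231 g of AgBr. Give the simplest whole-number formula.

mol C = 0.4263 g CO₂ ÷ 44.009 g/mol = 0.0096867 mol
mol H = 2 × 0.1551 g H₂O ÷ 18.015 g/mol = 0.017219 mol
From the AgBr data: mol Br per gram of compound = (0.5231 ÷ 187.772) ÷ 0.3956 = 0.0070420 mol/g, so in the 0.3057 g combustion sample mol Br = 0.0021527 mol
Divide by the smallest (0.0021527 mol): C 4.500, H 7.999, Br 1.000
Multiplying each by 2 gives whole numbers: C 9.00, H 16.00, Br 2.00

C9H16Br2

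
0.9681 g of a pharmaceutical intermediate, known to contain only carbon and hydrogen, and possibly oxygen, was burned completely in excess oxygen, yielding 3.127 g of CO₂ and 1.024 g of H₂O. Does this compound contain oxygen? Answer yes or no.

no

mol C = 3.127 g CO₂ ÷ 44.009 g/mol = 0.071054 mol
mol H = 2 × 1.024 g H₂O ÷ 18.015 g/mol = 0.11368 mol
C and H together account for 0.96802 g — essentially the entire 0.9681 g sample — so the compound contains no oxygen.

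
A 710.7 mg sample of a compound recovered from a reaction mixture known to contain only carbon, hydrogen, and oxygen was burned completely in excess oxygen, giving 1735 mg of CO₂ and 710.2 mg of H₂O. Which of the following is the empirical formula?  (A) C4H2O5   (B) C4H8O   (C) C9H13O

mol C = 1.735 g CO₂ ÷ 44.009 g/mol = 0.039424 mol
mol H = 2 × 0.7102 g H₂O ÷ 18.015 g/mol = 0.078845 mol
mass O = 0.7107 − (0.47352 + 0.079476) = 0.15771 g → mol O = 0.15771 ÷ 15.999 = 0.0098572 mol
Divide by the smallest (0.0098572 mol): C 3.999, H 7.999, O 1.000

(B) C4H8O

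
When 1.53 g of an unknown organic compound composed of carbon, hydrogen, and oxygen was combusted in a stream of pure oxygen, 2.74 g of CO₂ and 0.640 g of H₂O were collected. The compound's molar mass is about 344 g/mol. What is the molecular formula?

C14H16O10

mol C = 2.74 g CO₂ ÷ 44.009 g/mol = 0.06226 mol
mol H = 2 × 0.640 g H₂O ÷ 18.015 g/mol = 0.07105 mol
mass O = 1.53 − (0.7478 + 0.07162) = 0.7106 g → mol O = 0.7106 ÷ 15.999 = 0.04441 mol
Divide by the smallest (0.04441 mol): C 1.402, H 1.600, O 1.000
Multiplying each by 5 gives whole numbers: C 7.01, H 8.00, O 5.00
Empirical formula: C7H8O5
Empirical-formula mass = 172.14 g/mol; 344 ÷ 172.14 ≈ 2, so the molecular formula is C14H16O10.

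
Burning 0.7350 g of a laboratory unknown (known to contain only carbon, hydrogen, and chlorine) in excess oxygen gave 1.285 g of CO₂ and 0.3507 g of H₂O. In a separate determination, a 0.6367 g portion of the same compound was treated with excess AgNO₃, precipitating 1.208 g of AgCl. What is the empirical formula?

C3H4Cl

mol C = 1.285 g CO₂ ÷ 44.009 g/mol = 0.029199 mol
mol H = 2 × 0.3507 g H₂O ÷ 18.015 g/mol = 0.038934 mol
From the AgCl data: mol Cl per gram of compound = (1.208 ÷ 143.318) ÷ 0.6367 = 0.013238 mol/g, so in the 0.7350 g combustion sample mol Cl = 0.0097301 mol
Divide by the smallest (0.0097301 mol): C 3.001, H 4.001, Cl 1.000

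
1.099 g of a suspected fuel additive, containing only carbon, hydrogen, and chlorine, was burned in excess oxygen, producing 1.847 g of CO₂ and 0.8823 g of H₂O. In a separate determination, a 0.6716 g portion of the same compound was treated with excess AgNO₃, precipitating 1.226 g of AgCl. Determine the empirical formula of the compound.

C3H7Cl

mol C = 1.847 g CO₂ ÷ 44.009 g/mol = 0.041969 mol
mol H = 2 × 0.8823 g H₂O ÷ 18.015 g/mol = 0.097952 mol
From the AgCl data: mol Cl per gram of compound = (1.226 ÷ 143.318) ÷ 0.6716 = 0.012737 mol/g, so in the 1.099 g combustion sample mol Cl = 0.013998 mol
Divide by the smallest (0.013998 mol): C 2.998, H 6.997, Cl 1.000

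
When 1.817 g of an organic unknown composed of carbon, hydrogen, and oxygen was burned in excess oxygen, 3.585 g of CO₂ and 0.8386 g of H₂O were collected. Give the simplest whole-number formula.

C7H8O4

mol C = 3.585 g CO₂ ÷ 44.009 g/mol = 0.081461 mol
mol H = 2 × 0.8386 g H₂O ÷ 18.015 g/mol = 0.093100 mol
mass O = 1.817 − (0.97842 + 0.093845) = 0.74473 g → mol O = 0.74473 ÷ 15.999 = 0.046549 mol
Divide by the smallest (0.046549 mol): C 1.750, H 2.000, O 1.000
Multiplying each by 4 gives whole numbers: C 7.00, H 8.00, O 4.00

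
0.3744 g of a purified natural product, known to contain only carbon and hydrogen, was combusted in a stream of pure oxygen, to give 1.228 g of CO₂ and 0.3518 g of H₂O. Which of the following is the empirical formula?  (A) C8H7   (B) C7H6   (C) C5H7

mol C = 1.228 g CO₂ ÷ 44.009 g/mol = 0.027903 mol
mol H = 2 × 0.3518 g H₂O ÷ 18.015 g/mol = 0.039056 mol
Divide by the smallest (0.027903 mol): C 1.000, H 1.400
Multiplying each by 5 gives whole numbers: C 5.00, H 7.00

(C) C5H7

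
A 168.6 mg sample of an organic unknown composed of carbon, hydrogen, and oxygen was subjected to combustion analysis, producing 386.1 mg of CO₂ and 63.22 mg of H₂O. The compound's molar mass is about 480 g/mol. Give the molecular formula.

C25H20O10

mol C = 0.3861 g CO₂ ÷ 44.009 g/mol = 0.0087732 mol
mol H = 2 × 0.06322 g H₂O ÷ 18.015 g/mol = 0.0070186 mol
mass O = 0.1686 − (0.10537 + 0.0070747) = 0.056150 g → mol O = 0.056150 ÷ 15.999 = 0.0035096 mol
Divide by the smallest (0.0035096 mol): C 2.500, H 2.000, O 1.000
Multiplying each by 2 gives whole numbers: C 5.00, H 4.00, O 2.00
Empirical formula: C5H4O2
Empirical-formula mass = 96.08 g/mol; 480 ÷ 96.08 ≈ 5, so the molecular formula is C25H20O10.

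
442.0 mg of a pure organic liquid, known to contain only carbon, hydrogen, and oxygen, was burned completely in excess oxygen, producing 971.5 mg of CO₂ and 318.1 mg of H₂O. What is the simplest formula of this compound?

C5H8O2

mol C = 0.9715 g CO₂ ÷ 44.009 g/mol = 0.022075 mol
mol H = 2 × 0.3181 g H₂O ÷ 18.015 g/mol = 0.035315 mol
mass O = 0.4420 − (0.26514 + 0.035598) = 0.14126 g → mol O = 0.14126 ÷ 15.999 = 0.0088293 mol
Divide by the smallest (0.0088293 mol): C 2.500, H 4.000, O 1.000
Multiplying each by 2 gives whole numbers: C 5.00, H 8.00, O 2.00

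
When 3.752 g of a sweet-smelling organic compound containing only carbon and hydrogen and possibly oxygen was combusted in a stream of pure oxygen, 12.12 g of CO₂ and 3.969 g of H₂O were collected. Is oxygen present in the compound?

mol C = 12.12 g CO₂ ÷ 44.009 g/mol = 0.27540 mol
mol H = 2 × 3.969 g H₂O ÷ 18.015 g/mol = 0.44063 mol
C and H together account for 3.7520 g — essentially the entire 3.752 g sample — so the compound contains no oxygen.

no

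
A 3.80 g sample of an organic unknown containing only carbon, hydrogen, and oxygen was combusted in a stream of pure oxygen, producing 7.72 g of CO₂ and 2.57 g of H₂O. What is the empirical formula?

C8H13O4

mol C = 7.72 g CO₂ ÷ 44.009 g/mol = 0.1754 mol
mol H = 2 × 2.57 g H₂O ÷ 18.015 g/mol = 0.2853 mol
mass O = 3.80 − (2.107 + 0.2876) = 1.405 g → mol O = 1.405 ÷ 15.999 = 0.08785 mol
Divide by the smallest (0.08785 mol): C 1.997, H 3.248, O 1.000
Multiplying each by 4 gives whole numbers: C 7.99, H 12.99, O 4.00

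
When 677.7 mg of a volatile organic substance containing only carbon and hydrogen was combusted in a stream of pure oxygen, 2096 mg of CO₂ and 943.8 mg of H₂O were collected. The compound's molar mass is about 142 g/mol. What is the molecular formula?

mol C = 2.096 g CO₂ ÷ 44.009 g/mol = 0.047627 mol
mol H = 2 × 0.9438 g H₂O ÷ 18.015 g/mol = 0.10478 mol
Divide by the smallest (0.047627 mol): C 1.000, H 2.200
Multiplying each by 5 gives whole numbers: C 5.00, H 11.00
Empirical formula: C5H11
Empirical-formula mass = 71.14 g/mol; 142 ÷ 71.14 ≈ 2, so the molecular formula is C10H22.

C10H22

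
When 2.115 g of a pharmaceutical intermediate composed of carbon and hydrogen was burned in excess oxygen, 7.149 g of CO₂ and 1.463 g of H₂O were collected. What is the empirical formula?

mol C = 7.149 g CO₂ ÷ 44.009 g/mol = 0.16244 mol
mol H = 2 × 1.463 g H₂O ÷ 18.015 g/mol = 0.16242 mol
Divide by the smallest (0.16242 mol): C 1.000, H 1.000

CH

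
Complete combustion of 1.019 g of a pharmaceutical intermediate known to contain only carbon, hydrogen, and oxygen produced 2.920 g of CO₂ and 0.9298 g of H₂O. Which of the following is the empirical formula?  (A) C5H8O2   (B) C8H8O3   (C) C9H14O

(C) C9H14O

mol C = 2.920 g CO₂ ÷ 44.009 g/mol = 0.066350 mol
mol H = 2 × 0.9298 g H₂O ÷ 18.015 g/mol = 0.10323 mol
mass O = 1.019 − (0.79693 + 0.10405) = 0.11802 g → mol O = 0.11802 ÷ 15.999 = 0.0073766 mol
Divide by the smallest (0.0073766 mol): C 8.995, H 13.994, O 1.000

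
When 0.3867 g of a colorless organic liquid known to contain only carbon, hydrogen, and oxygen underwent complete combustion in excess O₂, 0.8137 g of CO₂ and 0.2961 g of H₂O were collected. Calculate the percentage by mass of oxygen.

34.00%

mol C = 0.8137 g CO₂ ÷ 44.009 g/mol = 0.018489 mol
mol H = 2 × 0.2961 g H₂O ÷ 18.015 g/mol = 0.032873 mol
mass O = 0.3867 − (0.22208 + 0.033136) = 0.13149 g → mol O = 0.13149 ÷ 15.999 = 0.0082185 mol
mass % O = 0.13149 g ÷ 0.3867 g × 100%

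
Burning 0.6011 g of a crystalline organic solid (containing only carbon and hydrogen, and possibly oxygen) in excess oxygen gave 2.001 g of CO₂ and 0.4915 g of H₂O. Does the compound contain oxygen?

no

mol C = 2.001 g CO₂ ÷ 44.009 g/mol = 0.045468 mol
mol H = 2 × 0.4915 g H₂O ÷ 18.015 g/mol = 0.054566 mol
C and H together account for 0.60112 g — essentially the entire 0.6011 g sample — so the compound contains no oxygen.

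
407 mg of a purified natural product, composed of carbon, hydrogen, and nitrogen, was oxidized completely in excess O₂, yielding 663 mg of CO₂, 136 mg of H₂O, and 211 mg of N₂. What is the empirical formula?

mol C = 0.663 g CO₂ ÷ 44.009 g/mol = 0.01507 mol
mol H = 2 × 0.136 g H₂O ÷ 18.015 g/mol = 0.01510 mol
mol N = 2 × 0.211 g N₂ ÷ 28.014 g/mol = 0.01506 mol
Divide by the smallest (0.01506 mol): C 1.000, H 1.002, N 1.000

CHN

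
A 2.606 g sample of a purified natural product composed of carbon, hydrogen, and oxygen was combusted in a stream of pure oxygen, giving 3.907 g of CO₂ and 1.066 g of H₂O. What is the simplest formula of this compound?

C3H4O3

mol C = 3.907 g CO₂ ÷ 44.009 g/mol = 0.088777 mol
mol H = 2 × 1.066 g H₂O ÷ 18.015 g/mol = 0.11835 mol
mass O = 2.606 − (1.0663 + 0.11929) = 1.4204 g → mol O = 1.4204 ÷ 15.999 = 0.088781 mol
Divide by the smallest (0.088777 mol): C 1.000, H 1.333, O 1.000
Multiplying each by 3 gives whole numbers: C 3.00, H 4.00, O 3.00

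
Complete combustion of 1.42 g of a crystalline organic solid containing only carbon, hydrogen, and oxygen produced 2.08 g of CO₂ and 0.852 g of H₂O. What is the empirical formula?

mol C = 2.08 g CO₂ ÷ 44.009 g/mol = 0.04726 mol
mol H = 2 × 0.852 g H₂O ÷ 18.015 g/mol = 0.09459 mol
mass O = 1.42 − (0.5677 + 0.09534) = 0.7570 g → mol O = 0.7570 ÷ 15.999 = 0.04731 mol
Divide by the smallest (0.04726 mol): C 1.000, H 2.001, O 1.001

CH2O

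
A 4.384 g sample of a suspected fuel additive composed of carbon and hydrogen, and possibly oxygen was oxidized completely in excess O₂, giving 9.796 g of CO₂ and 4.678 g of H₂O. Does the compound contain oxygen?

mol C = 9.796 g CO₂ ÷ 44.009 g/mol = 0.22259 mol
mol H = 2 × 4.678 g H₂O ÷ 18.015 g/mol = 0.51934 mol
C and H account for only 3.1970 g of the 4.384 g sample; the remaining 1.1870 g must be oxygen.

yes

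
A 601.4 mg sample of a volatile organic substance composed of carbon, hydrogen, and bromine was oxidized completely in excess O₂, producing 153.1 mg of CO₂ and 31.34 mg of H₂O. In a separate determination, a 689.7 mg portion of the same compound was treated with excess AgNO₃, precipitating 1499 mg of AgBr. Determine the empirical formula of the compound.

CHBr2

mol C = 0.1531 g CO₂ ÷ 44.009 g/mol = 0.0034788 mol
mol H = 2 × 0.03134 g H₂O ÷ 18.015 g/mol = 0.0034793 mol
From the AgBr data: mol Br per gram of compound = (1.499 ÷ 187.772) ÷ 0.6897 = 0.011575 mol/g, so in the 0.6014 g combustion sample mol Br = 0.0069610 mol
Divide by the smallest (0.0034788 mol): C 1.000, H 1.000, Br 2.001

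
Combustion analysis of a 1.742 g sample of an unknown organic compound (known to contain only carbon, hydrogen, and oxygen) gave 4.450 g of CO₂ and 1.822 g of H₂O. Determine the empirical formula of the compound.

C5H10O

mol C = 4.450 g CO₂ ÷ 44.009 g/mol = 0.10112 mol
mol H = 2 × 1.822 g H₂O ÷ 18.015 g/mol = 0.20228 mol
mass O = 1.742 − (1.2145 + 0.20389) = 0.32361 g → mol O = 0.32361 ÷ 15.999 = 0.020227 mol
Divide by the smallest (0.020227 mol): C 4.999, H 10.000, O 1.000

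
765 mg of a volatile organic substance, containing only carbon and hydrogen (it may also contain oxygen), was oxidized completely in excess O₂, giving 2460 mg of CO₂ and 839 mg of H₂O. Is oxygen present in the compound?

mol C = 2.46 g CO₂ ÷ 44.009 g/mol = 0.05590 mol
mol H = 2 × 0.839 g H₂O ÷ 18.015 g/mol = 0.09314 mol
C and H together account for 0.7653 g — essentially the entire 0.765 g sample — so the compound contains no oxygen.

no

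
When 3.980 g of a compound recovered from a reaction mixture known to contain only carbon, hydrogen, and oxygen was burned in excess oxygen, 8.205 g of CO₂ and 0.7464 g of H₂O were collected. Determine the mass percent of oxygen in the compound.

mol C = 8.205 g CO₂ ÷ 44.009 g/mol = 0.18644 mol
mol H = 2 × 0.7464 g H₂O ÷ 18.015 g/mol = 0.082864 mol
mass O = 3.980 − (2.2393 + 0.083527) = 1.6572 g → mol O = 1.6572 ÷ 15.999 = 0.10358 mol
mass % O = 1.6572 g ÷ 3.980 g × 100%

41.64%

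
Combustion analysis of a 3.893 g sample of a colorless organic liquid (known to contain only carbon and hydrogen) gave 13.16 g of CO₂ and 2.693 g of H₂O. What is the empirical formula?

mol C = 13.16 g CO₂ ÷ 44.009 g/mol = 0.29903 mol
mol H = 2 × 2.693 g H₂O ÷ 18.015 g/mol = 0.29897 mol
Divide by the smallest (0.29897 mol): C 1.000, H 1.000

CH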